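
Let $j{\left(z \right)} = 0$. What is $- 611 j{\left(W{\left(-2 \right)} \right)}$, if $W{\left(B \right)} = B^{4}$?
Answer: $0$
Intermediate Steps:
$- 611 j{\left(W{\left(-2 \right)} \right)} = \left(-611\right) 0 = 0$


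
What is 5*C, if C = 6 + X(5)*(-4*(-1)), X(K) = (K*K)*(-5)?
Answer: -2470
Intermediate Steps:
X(K) = -5*K² (X(K) = K²*(-5) = -5*K²)
C = -494 (C = 6 + (-5*5²)*(-4*(-1)) = 6 - 5*25*4 = 6 - 125*4 = 6 - 500 = -494)
5*C = 5*(-494) = -2470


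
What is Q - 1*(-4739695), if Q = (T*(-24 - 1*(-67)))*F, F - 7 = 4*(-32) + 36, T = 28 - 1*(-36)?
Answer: 4505775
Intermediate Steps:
T = 64 (T = 28 + 36 = 64)
F = -85 (F = 7 + (4*(-32) + 36) = 7 + (-128 + 36) = 7 - 92 = -85)
Q = -233920 (Q = (64*(-24 - 1*(-67)))*(-85) = (64*(-24 + 67))*(-85) = (64*43)*(-85) = 2752*(-85) = -233920)
Q - 1*(-4739695) = -233920 - 1*(-4739695) = -233920 + 4739695 = 4505775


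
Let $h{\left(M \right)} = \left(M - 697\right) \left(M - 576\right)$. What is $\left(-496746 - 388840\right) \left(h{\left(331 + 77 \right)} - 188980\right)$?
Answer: $124361070808$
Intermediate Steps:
$h{\left(M \right)} = \left(-697 + M\right) \left(-576 + M\right)$
$\left(-496746 - 388840\right) \left(h{\left(331 + 77 \right)} - 188980\right) = \left(-496746 - 388840\right) \left(\left(401472 + \left(331 + 77\right)^{2} - 1273 \left(331 + 77\right)\right) - 188980\right) = - 885586 \left(\left(401472 + 408^{2} - 519384\right) - 188980\right) = - 885586 \left(\left(401472 + 166464 - 519384\right) - 188980\right) = - 885586 \left(48552 - 188980\right) = \left(-885586\right) \left(-140428\right) = 124361070808$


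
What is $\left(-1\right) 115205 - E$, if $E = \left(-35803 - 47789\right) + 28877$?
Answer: $-60490$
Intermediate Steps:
$E = -54715$ ($E = -83592 + 28877 = -54715$)
$\left(-1\right) 115205 - E = \left(-1\right) 115205 - -54715 = -115205 + 54715 = -60490$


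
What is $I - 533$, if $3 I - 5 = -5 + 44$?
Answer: $- \frac{1555}{3} \approx -518.33$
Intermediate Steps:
$I = \frac{44}{3}$ ($I = \frac{5}{3} + \frac{-5 + 44}{3} = \frac{5}{3} + \frac{1}{3} \cdot 39 = \frac{5}{3} + 13 = \frac{44}{3} \approx 14.667$)
$I - 533 = \frac{44}{3} - 533 = - \frac{1555}{3}$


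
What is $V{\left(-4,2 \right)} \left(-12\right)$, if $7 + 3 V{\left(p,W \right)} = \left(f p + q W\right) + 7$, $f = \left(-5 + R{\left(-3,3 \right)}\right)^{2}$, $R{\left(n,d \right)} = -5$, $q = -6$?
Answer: $1648$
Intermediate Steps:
$f = 100$ ($f = \left(-5 - 5\right)^{2} = \left(-10\right)^{2} = 100$)
$V{\left(p,W \right)} = - 2 W + \frac{100 p}{3}$ ($V{\left(p,W \right)} = - \frac{7}{3} + \frac{\left(100 p - 6 W\right) + 7}{3} = - \frac{7}{3} + \frac{\left(- 6 W + 100 p\right) + 7}{3} = - \frac{7}{3} + \frac{7 - 6 W + 100 p}{3} = - \frac{7}{3} + \left(\frac{7}{3} - 2 W + \frac{100 p}{3}\right) = - 2 W + \frac{100 p}{3}$)
$V{\left(-4,2 \right)} \left(-12\right) = \left(\left(-2\right) 2 + \frac{100}{3} \left(-4\right)\right) \left(-12\right) = \left(-4 - \frac{400}{3}\right) \left(-12\right) = \left(- \frac{412}{3}\right) \left(-12\right) = 1648$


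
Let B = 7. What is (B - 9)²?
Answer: 4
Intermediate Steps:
(B - 9)² = (7 - 9)² = (-2)² = 4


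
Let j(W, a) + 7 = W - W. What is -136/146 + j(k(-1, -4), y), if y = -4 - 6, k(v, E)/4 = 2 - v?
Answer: -579/73 ≈ -7.9315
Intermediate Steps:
k(v, E) = 8 - 4*v (k(v, E) = 4*(2 - v) = 8 - 4*v)
y = -10
j(W, a) = -7 (j(W, a) = -7 + (W - W) = -7 + 0 = -7)
-136/146 + j(k(-1, -4), y) = -136/146 - 7 = (1/146)*(-136) - 7 = -68/73 - 7 = -579/73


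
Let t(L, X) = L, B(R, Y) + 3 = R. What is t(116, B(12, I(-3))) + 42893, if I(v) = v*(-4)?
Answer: 43009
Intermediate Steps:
I(v) = -4*v
B(R, Y) = -3 + R
t(116, B(12, I(-3))) + 42893 = 116 + 42893 = 43009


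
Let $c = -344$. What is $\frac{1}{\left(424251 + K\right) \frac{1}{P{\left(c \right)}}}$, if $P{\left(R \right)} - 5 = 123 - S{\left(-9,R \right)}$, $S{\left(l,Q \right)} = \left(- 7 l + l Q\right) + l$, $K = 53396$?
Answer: $- \frac{3022}{477647} \approx -0.0063268$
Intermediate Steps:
$S{\left(l,Q \right)} = - 6 l + Q l$ ($S{\left(l,Q \right)} = \left(- 7 l + Q l\right) + l = - 6 l + Q l$)
$P{\left(R \right)} = 74 + 9 R$ ($P{\left(R \right)} = 5 - \left(-123 - 9 \left(-6 + R\right)\right) = 5 - \left(-69 - 9 R\right) = 5 + \left(123 + \left(-54 + 9 R\right)\right) = 5 + \left(69 + 9 R\right) = 74 + 9 R$)
$\frac{1}{\left(424251 + K\right) \frac{1}{P{\left(c \right)}}} = \frac{1}{\left(424251 + 53396\right) \frac{1}{74 + 9 \left(-344\right)}} = \frac{1}{477647 \frac{1}{74 - 3096}} = \frac{1}{477647 \frac{1}{-3022}} = \frac{1}{477647 \left(- \frac{1}{3022}\right)} = \frac{1}{- \frac{477647}{3022}} = - \frac{3022}{477647}$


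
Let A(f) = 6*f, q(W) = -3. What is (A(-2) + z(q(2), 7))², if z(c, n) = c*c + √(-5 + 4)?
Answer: (3 - I)² ≈ 8.0 - 6.0*I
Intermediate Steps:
z(c, n) = I + c² (z(c, n) = c² + √(-1) = c² + I = I + c²)
(A(-2) + z(q(2), 7))² = (6*(-2) + (I + (-3)²))² = (-12 + (I + 9))² = (-12 + (9 + I))² = (-3 + I)²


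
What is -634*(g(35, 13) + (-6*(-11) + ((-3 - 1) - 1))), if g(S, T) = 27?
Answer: -55792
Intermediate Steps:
-634*(g(35, 13) + (-6*(-11) + ((-3 - 1) - 1))) = -634*(27 + (-6*(-11) + ((-3 - 1) - 1))) = -634*(27 + (66 + (-4 - 1))) = -634*(27 + (66 - 5)) = -634*(27 + 61) = -634*88 = -55792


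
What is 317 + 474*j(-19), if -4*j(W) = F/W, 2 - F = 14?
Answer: 4601/19 ≈ 242.16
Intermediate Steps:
F = -12 (F = 2 - 1*14 = 2 - 14 = -12)
j(W) = 3/W (j(W) = -(-3)/W = 3/W)
317 + 474*j(-19) = 317 + 474*(3/(-19)) = 317 + 474*(3*(-1/19)) = 317 + 474*(-3/19) = 317 - 1422/19 = 4601/19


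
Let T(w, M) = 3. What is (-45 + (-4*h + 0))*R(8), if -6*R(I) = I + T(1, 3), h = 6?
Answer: 253/2 ≈ 126.50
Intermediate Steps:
R(I) = -½ - I/6 (R(I) = -(I + 3)/6 = -(3 + I)/6 = -½ - I/6)
(-45 + (-4*h + 0))*R(8) = (-45 + (-4*6 + 0))*(-½ - ⅙*8) = (-45 + (-24 + 0))*(-½ - 4/3) = (-45 - 24)*(-11/6) = -69*(-11/6) = 253/2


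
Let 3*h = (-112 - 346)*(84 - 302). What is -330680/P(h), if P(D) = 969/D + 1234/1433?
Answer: -47312521147360/127373227 ≈ -3.7145e+5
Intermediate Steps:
h = 99844/3 (h = ((-112 - 346)*(84 - 302))/3 = (-458*(-218))/3 = (⅓)*99844 = 99844/3 ≈ 33281.)
P(D) = 1234/1433 + 969/D (P(D) = 969/D + 1234*(1/1433) = 969/D + 1234/1433 = 1234/1433 + 969/D)
-330680/P(h) = -330680/(1234/1433 + 969/(99844/3)) = -330680/(1234/1433 + 969*(3/99844)) = -330680/(1234/1433 + 2907/99844) = -330680/127373227/143076452 = -330680*143076452/127373227 = -47312521147360/127373227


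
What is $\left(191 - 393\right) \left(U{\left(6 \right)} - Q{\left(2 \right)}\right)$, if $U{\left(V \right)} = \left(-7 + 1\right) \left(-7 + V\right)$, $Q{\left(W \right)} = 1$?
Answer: $-1010$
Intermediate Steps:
$U{\left(V \right)} = 42 - 6 V$ ($U{\left(V \right)} = - 6 \left(-7 + V\right) = 42 - 6 V$)
$\left(191 - 393\right) \left(U{\left(6 \right)} - Q{\left(2 \right)}\right) = \left(191 - 393\right) \left(\left(42 - 36\right) - 1\right) = - 202 \left(\left(42 - 36\right) - 1\right) = - 202 \left(6 - 1\right) = \left(-202\right) 5 = -1010$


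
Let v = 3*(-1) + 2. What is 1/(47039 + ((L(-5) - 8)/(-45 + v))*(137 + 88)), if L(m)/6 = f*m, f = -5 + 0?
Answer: 23/1065922 ≈ 2.1578e-5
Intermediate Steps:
v = -1 (v = -3 + 2 = -1)
f = -5
L(m) = -30*m (L(m) = 6*(-5*m) = -30*m)
1/(47039 + ((L(-5) - 8)/(-45 + v))*(137 + 88)) = 1/(47039 + ((-30*(-5) - 8)/(-45 - 1))*(137 + 88)) = 1/(47039 + ((150 - 8)/(-46))*225) = 1/(47039 + (142*(-1/46))*225) = 1/(47039 - 71/23*225) = 1/(47039 - 15975/23) = 1/(1065922/23) = 23/1065922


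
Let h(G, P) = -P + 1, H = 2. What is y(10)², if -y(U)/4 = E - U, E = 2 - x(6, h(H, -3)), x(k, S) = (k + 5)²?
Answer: 266256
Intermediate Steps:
h(G, P) = 1 - P
x(k, S) = (5 + k)²
E = -119 (E = 2 - (5 + 6)² = 2 - 1*11² = 2 - 1*121 = 2 - 121 = -119)
y(U) = 476 + 4*U (y(U) = -4*(-119 - U) = 476 + 4*U)
y(10)² = (476 + 4*10)² = (476 + 40)² = 516² = 266256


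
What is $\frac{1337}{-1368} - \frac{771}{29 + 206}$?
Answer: $- \frac{1368923}{321480} \approx -4.2582$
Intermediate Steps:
$\frac{1337}{-1368} - \frac{771}{29 + 206} = 1337 \left(- \frac{1}{1368}\right) - \frac{771}{235} = - \frac{1337}{1368} - \frac{771}{235} = - \frac{1368923}{321480}$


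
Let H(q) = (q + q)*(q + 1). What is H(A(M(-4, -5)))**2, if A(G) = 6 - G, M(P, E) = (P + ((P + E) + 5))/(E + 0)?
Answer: 1411344/625 ≈ 2258.1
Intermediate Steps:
M(P, E) = (5 + E + 2*P)/E (M(P, E) = (P + ((E + P) + 5))/E = (P + (5 + E + P))/E = (5 + E + 2*P)/E)
H(q) = 2*q*(1 + q) (H(q) = (2*q)*(1 + q) = 2*q*(1 + q))
H(A(M(-4, -5)))**2 = (2*(6 - (5 - 5 + 2*(-4))/(-5))*(1 + (6 - (5 - 5 + 2*(-4))/(-5))))**2 = (2*(6 - (-1)*(5 - 5 - 8)/5)*(1 + (6 - (-1)*(5 - 5 - 8)/5)))**2 = (2*(6 - (-1)*(-8)/5)*(1 + (6 - (-1)*(-8)/5)))**2 = (2*(6 - 1*8/5)*(1 + (6 - 1*8/5)))**2 = (2*(6 - 8/5)*(1 + (6 - 8/5)))**2 = (2*(22/5)*(1 + 22/5))**2 = (2*(22/5)*(27/5))**2 = (1188/25)**2 = 1411344/625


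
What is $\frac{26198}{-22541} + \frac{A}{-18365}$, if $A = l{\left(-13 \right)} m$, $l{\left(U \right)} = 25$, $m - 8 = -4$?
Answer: $- \frac{96676074}{82793093} \approx -1.1677$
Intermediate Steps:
$m = 4$ ($m = 8 - 4 = 4$)
$A = 100$ ($A = 25 \cdot 4 = 100$)
$\frac{26198}{-22541} + \frac{A}{-18365} = \frac{26198}{-22541} + \frac{100}{-18365} = 26198 \left(- \frac{1}{22541}\right) + 100 \left(- \frac{1}{18365}\right) = - \frac{26198}{22541} - \frac{20}{3673} = - \frac{96676074}{82793093}$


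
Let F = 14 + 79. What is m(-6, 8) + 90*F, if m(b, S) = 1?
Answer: 8371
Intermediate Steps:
F = 93
m(-6, 8) + 90*F = 1 + 90*93 = 1 + 8370 = 8371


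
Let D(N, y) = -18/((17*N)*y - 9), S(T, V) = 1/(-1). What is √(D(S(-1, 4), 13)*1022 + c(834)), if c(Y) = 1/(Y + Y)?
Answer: √735743784945/95910 ≈ 8.9433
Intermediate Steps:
S(T, V) = -1
c(Y) = 1/(2*Y)
D(N, y) = -18/(-9 + 17*N*y) (D(N, y) = -18/(17*N*y - 9) = -18/(-9 + 17*N*y))
√(D(S(-1, 4), 13)*1022 + c(834)) = √(-18/(-9 + 17*(-1)*13)*1022 + (½)/834) = √(-18/(-9 - 221)*1022 + (½)*(1/834)) = √(-18/(-230)*1022 + 1/1668) = √(-18*(-1/230)*1022 + 1/1668) = √((9/115)*1022 + 1/1668) = √(9198/115 + 1/1668) = √(15342379/191820) = √735743784945/95910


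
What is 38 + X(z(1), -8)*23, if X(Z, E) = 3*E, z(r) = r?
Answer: -514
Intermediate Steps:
38 + X(z(1), -8)*23 = 38 + (3*(-8))*23 = 38 - 24*23 = 38 - 552 = -514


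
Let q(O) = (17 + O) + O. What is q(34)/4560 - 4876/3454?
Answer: -2194097/1575024 ≈ -1.3931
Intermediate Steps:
q(O) = 17 + 2*O
q(34)/4560 - 4876/3454 = (17 + 2*34)/4560 - 4876/3454 = (17 + 68)*(1/4560) - 4876*1/3454 = 85*(1/4560) - 2438/1727 = 17/912 - 2438/1727 = -2194097/1575024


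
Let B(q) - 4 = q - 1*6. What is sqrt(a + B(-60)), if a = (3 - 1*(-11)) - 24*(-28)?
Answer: 4*sqrt(39) ≈ 24.980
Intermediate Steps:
a = 686 (a = (3 + 11) + 672 = 14 + 672 = 686)
B(q) = -2 + q (B(q) = 4 + (q - 1*6) = 4 + (q - 6) = 4 + (-6 + q) = -2 + q)
sqrt(a + B(-60)) = sqrt(686 + (-2 - 60)) = sqrt(686 - 62) = sqrt(624) = 4*sqrt(39)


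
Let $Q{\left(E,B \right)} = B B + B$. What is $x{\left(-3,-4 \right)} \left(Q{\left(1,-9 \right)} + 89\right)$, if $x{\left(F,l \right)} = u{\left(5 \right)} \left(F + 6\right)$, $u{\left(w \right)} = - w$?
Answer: $-2415$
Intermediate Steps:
$Q{\left(E,B \right)} = B + B^{2}$ ($Q{\left(E,B \right)} = B^{2} + B = B + B^{2}$)
$x{\left(F,l \right)} = -30 - 5 F$ ($x{\left(F,l \right)} = \left(-1\right) 5 \left(F + 6\right) = - 5 \left(6 + F\right) = -30 - 5 F$)
$x{\left(-3,-4 \right)} \left(Q{\left(1,-9 \right)} + 89\right) = \left(-30 - -15\right) \left(- 9 \left(1 - 9\right) + 89\right) = \left(-30 + 15\right) \left(\left(-9\right) \left(-8\right) + 89\right) = - 15 \left(72 + 89\right) = \left(-15\right) 161 = -2415$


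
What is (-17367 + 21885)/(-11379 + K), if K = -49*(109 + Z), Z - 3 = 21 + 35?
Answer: -502/2179 ≈ -0.23038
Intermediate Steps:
Z = 59 (Z = 3 + (21 + 35) = 3 + 56 = 59)
K = -8232 (K = -49*(109 + 59) = -49*168 = -8232)
(-17367 + 21885)/(-11379 + K) = (-17367 + 21885)/(-11379 - 8232) = 4518/(-19611) = 4518*(-1/19611) = -502/2179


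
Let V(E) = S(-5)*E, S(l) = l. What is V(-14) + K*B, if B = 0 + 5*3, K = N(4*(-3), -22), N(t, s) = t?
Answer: -110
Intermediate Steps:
K = -12 (K = 4*(-3) = -12)
V(E) = -5*E
B = 15 (B = 0 + 15 = 15)
V(-14) + K*B = -5*(-14) - 12*15 = 70 - 180 = -110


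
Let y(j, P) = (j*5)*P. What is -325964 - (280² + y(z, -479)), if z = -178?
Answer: -830674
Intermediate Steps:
y(j, P) = 5*P*j (y(j, P) = (5*j)*P = 5*P*j)
-325964 - (280² + y(z, -479)) = -325964 - (280² + 5*(-479)*(-178)) = -325964 - (78400 + 426310) = -325964 - 1*504710 = -325964 - 504710 = -830674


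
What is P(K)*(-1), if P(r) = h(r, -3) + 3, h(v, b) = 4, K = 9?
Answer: -7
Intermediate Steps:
P(r) = 7 (P(r) = 4 + 3 = 7)
P(K)*(-1) = 7*(-1) = -7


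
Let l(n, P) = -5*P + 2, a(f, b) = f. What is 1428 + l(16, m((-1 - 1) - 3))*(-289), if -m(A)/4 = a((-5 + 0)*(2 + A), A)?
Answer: -85850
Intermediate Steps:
m(A) = 40 + 20*A (m(A) = -4*(-5 + 0)*(2 + A) = -(-20)*(2 + A) = -4*(-10 - 5*A) = 40 + 20*A)
l(n, P) = 2 - 5*P
1428 + l(16, m((-1 - 1) - 3))*(-289) = 1428 + (2 - 5*(40 + 20*((-1 - 1) - 3)))*(-289) = 1428 + (2 - 5*(40 + 20*(-2 - 3)))*(-289) = 1428 + (2 - 5*(40 + 20*(-5)))*(-289) = 1428 + (2 - 5*(40 - 100))*(-289) = 1428 + (2 - 5*(-60))*(-289) = 1428 + (2 + 300)*(-289) = 1428 + 302*(-289) = 1428 - 87278 = -85850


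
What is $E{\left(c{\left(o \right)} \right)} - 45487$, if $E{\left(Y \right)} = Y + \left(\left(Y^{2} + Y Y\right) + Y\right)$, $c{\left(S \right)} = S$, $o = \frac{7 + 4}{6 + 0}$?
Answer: $- \frac{818579}{18} \approx -45477.0$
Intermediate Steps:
$o = \frac{11}{6} \approx 1.8333$
$E{\left(Y \right)} = 2 Y + 2 Y^{2}$ ($E{\left(Y \right)} = Y + \left(\left(Y^{2} + Y^{2}\right) + Y\right) = Y + \left(2 Y^{2} + Y\right) = Y + \left(Y + 2 Y^{2}\right) = 2 Y + 2 Y^{2}$)
$E{\left(c{\left(o \right)} \right)} - 45487 = 2 \cdot \frac{11}{6} \left(1 + \frac{11}{6}\right) - 45487 = 2 \cdot \frac{11}{6} \cdot \frac{17}{6} - 45487 = \frac{187}{18} - 45487 = - \frac{818579}{18}$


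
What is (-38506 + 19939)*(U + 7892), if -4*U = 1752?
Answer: -138398418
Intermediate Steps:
U = -438 (U = -¼*1752 = -438)
(-38506 + 19939)*(U + 7892) = (-38506 + 19939)*(-438 + 7892) = -18567*7454 = -138398418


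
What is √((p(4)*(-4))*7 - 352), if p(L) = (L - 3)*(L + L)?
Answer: 24*I ≈ 24.0*I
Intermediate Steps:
p(L) = 2*L*(-3 + L) (p(L) = (-3 + L)*(2*L) = 2*L*(-3 + L))
√((p(4)*(-4))*7 - 352) = √(((2*4*(-3 + 4))*(-4))*7 - 352) = √(((2*4*1)*(-4))*7 - 352) = √((8*(-4))*7 - 352) = √(-32*7 - 352) = √(-224 - 352) = √(-576) = 24*I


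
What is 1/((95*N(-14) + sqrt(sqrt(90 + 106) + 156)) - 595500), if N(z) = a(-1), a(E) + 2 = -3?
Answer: -119195/71037240091 - sqrt(170)/355186200455 ≈ -1.6780e-6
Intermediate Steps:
a(E) = -5 (a(E) = -2 - 3 = -5)
N(z) = -5
1/((95*N(-14) + sqrt(sqrt(90 + 106) + 156)) - 595500) = 1/((95*(-5) + sqrt(sqrt(90 + 106) + 156)) - 595500) = 1/((-475 + sqrt(sqrt(196) + 156)) - 595500) = 1/((-475 + sqrt(14 + 156)) - 595500) = 1/((-475 + sqrt(170)) - 595500) = 1/(-595975 + sqrt(170))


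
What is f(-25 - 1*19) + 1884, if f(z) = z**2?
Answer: 3820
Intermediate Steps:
f(-25 - 1*19) + 1884 = (-25 - 1*19)**2 + 1884 = (-25 - 19)**2 + 1884 = (-44)**2 + 1884 = 1936 + 1884 = 3820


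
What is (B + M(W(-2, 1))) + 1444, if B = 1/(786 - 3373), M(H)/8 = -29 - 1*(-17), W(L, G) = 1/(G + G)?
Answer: 3487275/2587 ≈ 1348.0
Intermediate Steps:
W(L, G) = 1/(2*G)
M(H) = -96 (M(H) = 8*(-29 - 1*(-17)) = 8*(-29 + 17) = 8*(-12) = -96)
B = -1/2587 (B = 1/(-2587) = -1/2587 ≈ -0.00038655)
(B + M(W(-2, 1))) + 1444 = (-1/2587 - 96) + 1444 = -248353/2587 + 1444 = 3487275/2587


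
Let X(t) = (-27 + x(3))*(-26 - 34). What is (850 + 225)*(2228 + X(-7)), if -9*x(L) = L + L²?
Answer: 4222600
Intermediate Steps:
x(L) = -L/9 - L²/9 (x(L) = -(L + L²)/9 = -L/9 - L²/9)
X(t) = 1700 (X(t) = (-27 - ⅑*3*(1 + 3))*(-26 - 34) = (-27 - ⅑*3*4)*(-60) = (-27 - 4/3)*(-60) = -85/3*(-60) = 1700)
(850 + 225)*(2228 + X(-7)) = (850 + 225)*(2228 + 1700) = 1075*3928 = 4222600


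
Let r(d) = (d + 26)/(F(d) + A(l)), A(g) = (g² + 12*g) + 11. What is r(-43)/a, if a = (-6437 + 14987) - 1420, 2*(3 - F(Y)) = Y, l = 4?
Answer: -17/709435 ≈ -2.3963e-5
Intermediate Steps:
F(Y) = 3 - Y/2
A(g) = 11 + g² + 12*g
a = 7130 (a = 8550 - 1420 = 7130)
r(d) = (26 + d)/(78 - d/2) (r(d) = (d + 26)/((3 - d/2) + (11 + 4² + 12*4)) = (26 + d)/((3 - d/2) + (11 + 16 + 48)) = (26 + d)/((3 - d/2) + 75) = (26 + d)/(78 - d/2))
r(-43)/a = (2*(-26 - 1*(-43))/(-156 - 43))/7130 = (2*(-26 + 43)/(-199))*(1/7130) = (2*(-1/199)*17)*(1/7130) = -34/199*1/7130 = -17/709435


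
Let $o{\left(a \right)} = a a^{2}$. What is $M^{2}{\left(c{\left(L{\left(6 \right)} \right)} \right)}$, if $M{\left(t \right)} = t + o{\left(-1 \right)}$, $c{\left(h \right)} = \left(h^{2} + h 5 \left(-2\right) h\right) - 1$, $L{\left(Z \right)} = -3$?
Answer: $6889$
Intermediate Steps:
$o{\left(a \right)} = a^{3}$
$c{\left(h \right)} = -1 - 9 h^{2}$ ($c{\left(h \right)} = \left(h^{2} + 5 h \left(-2\right) h\right) - 1 = \left(h^{2} + - 10 h h\right) - 1 = \left(h^{2} - 10 h^{2}\right) - 1 = - 9 h^{2} - 1 = -1 - 9 h^{2}$)
$M{\left(t \right)} = -1 + t$ ($M{\left(t \right)} = t + \left(-1\right)^{3} = t - 1 = -1 + t$)
$M^{2}{\left(c{\left(L{\left(6 \right)} \right)} \right)} = \left(-1 - \left(1 + 9 \left(-3\right)^{2}\right)\right)^{2} = \left(-1 - 82\right)^{2} = \left(-83\right)^{2} = 6889$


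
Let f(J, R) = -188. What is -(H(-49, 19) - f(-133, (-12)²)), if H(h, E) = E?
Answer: -207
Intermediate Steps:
-(H(-49, 19) - f(-133, (-12)²)) = -(19 - 1*(-188)) = -(19 + 188) = -1*207 = -207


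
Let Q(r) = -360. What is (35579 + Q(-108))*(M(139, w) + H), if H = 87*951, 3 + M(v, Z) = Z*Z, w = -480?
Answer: 11028266346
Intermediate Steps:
M(v, Z) = -3 + Z**2 (M(v, Z) = -3 + Z*Z = -3 + Z**2)
H = 82737
(35579 + Q(-108))*(M(139, w) + H) = (35579 - 360)*((-3 + (-480)**2) + 82737) = 35219*((-3 + 230400) + 82737) = 35219*(230397 + 82737) = 35219*313134 = 11028266346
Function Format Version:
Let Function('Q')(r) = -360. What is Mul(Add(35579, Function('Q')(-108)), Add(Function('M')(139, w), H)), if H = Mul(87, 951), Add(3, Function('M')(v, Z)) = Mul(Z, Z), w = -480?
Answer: 11028266346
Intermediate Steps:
Function('M')(v, Z) = Add(-3, Pow(Z, 2)) (Function('M')(v, Z) = Add(-3, Mul(Z, Z)) = Add(-3, Pow(Z, 2)))
H = 82737
Mul(Add(35579, Function('Q')(-108)), Add(Function('M')(139, w), H)) = Mul(Add(35579, -360), Add(Add(-3, Pow(-480, 2)), 82737)) = Mul(35219, Add(Add(-3, 230400), 82737)) = Mul(35219, Add(230397, 82737)) = Mul(35219, 313134) = 11028266346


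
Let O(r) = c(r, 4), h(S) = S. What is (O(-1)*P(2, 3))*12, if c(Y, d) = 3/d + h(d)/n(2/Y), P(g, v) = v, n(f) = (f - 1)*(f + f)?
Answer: 39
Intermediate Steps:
n(f) = 2*f*(-1 + f) (n(f) = (-1 + f)*(2*f) = 2*f*(-1 + f))
c(Y, d) = 3/d + Y*d/(4*(-1 + 2/Y)) (c(Y, d) = 3/d + d/((2*(2/Y)*(-1 + 2/Y))) = 3/d + d/((4*(-1 + 2/Y)/Y)) = 3/d + d*(Y/(4*(-1 + 2/Y))) = 3/d + Y*d/(4*(-1 + 2/Y)))
O(r) = (-24 - 16*r**2 + 12*r)/(16*(-2 + r)) (O(r) = (1/4)*(-24 + 12*r - 1*r**2*4**2)/(4*(-2 + r)) = (1/4)*(1/4)*(-24 + 12*r - 1*r**2*16)/(-2 + r) = (1/4)*(1/4)*(-24 + 12*r - 16*r**2)/(-2 + r) = (1/4)*(1/4)*(-24 - 16*r**2 + 12*r)/(-2 + r) = (-24 - 16*r**2 + 12*r)/(16*(-2 + r)))
(O(-1)*P(2, 3))*12 = (((-6 - 4*(-1)**2 + 3*(-1))/(4*(-2 - 1)))*3)*12 = (((1/4)*(-6 - 4*1 - 3)/(-3))*3)*12 = (((1/4)*(-1/3)*(-6 - 4 - 3))*3)*12 = (((1/4)*(-1/3)*(-13))*3)*12 = ((13/12)*3)*12 = (13/4)*12 = 39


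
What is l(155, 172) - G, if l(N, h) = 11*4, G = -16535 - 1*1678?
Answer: 18257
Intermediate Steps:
G = -18213 (G = -16535 - 1678 = -18213)
l(N, h) = 44
l(155, 172) - G = 44 - 1*(-18213) = 44 + 18213 = 18257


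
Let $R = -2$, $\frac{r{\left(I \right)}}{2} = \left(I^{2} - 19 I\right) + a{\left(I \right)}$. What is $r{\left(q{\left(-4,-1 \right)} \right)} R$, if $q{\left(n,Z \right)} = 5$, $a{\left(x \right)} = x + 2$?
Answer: $252$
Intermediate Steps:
$a{\left(x \right)} = 2 + x$
$r{\left(I \right)} = 4 - 36 I + 2 I^{2}$ ($r{\left(I \right)} = 2 \left(\left(I^{2} - 19 I\right) + \left(2 + I\right)\right) = 2 \left(2 + I^{2} - 18 I\right) = 4 - 36 I + 2 I^{2}$)
$r{\left(q{\left(-4,-1 \right)} \right)} R = \left(4 - 180 + 2 \cdot 5^{2}\right) \left(-2\right) = \left(4 - 180 + 2 \cdot 25\right) \left(-2\right) = \left(4 - 180 + 50\right) \left(-2\right) = \left(-126\right) \left(-2\right) = 252$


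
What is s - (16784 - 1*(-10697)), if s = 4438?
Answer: -23043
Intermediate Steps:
s - (16784 - 1*(-10697)) = 4438 - (16784 - 1*(-10697)) = 4438 - (16784 + 10697) = 4438 - 1*27481 = 4438 - 27481 = -23043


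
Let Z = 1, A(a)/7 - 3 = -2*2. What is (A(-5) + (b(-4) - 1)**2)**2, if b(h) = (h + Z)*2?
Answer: 1764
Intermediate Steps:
A(a) = -7 (A(a) = 21 + 7*(-2*2) = 21 + 7*(-4) = 21 - 28 = -7)
b(h) = 2 + 2*h (b(h) = (h + 1)*2 = (1 + h)*2 = 2 + 2*h)
(A(-5) + (b(-4) - 1)**2)**2 = (-7 + ((2 + 2*(-4)) - 1)**2)**2 = (-7 + ((2 - 8) - 1)**2)**2 = (-7 + (-6 - 1)**2)**2 = (-7 + (-7)**2)**2 = (-7 + 49)**2 = 42**2 = 1764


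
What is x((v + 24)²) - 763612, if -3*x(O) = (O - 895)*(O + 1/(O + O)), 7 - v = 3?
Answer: -1151859035/1568 ≈ -7.3460e+5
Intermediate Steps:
v = 4 (v = 7 - 1*3 = 7 - 3 = 4)
x(O) = -(-895 + O)*(O + 1/(2*O))/3 (x(O) = -(O - 895)*(O + 1/(O + O))/3 = -(-895 + O)*(O + 1/(2*O))/3)
x((v + 24)²) - 763612 = (895 - (4 + 24)²*(1 - 1790*(4 + 24)² + 2*((4 + 24)²)²))/(6*((4 + 24)²)) - 763612 = (895 - 1*28²*(1 - 1790*28² + 2*(28²)²))/(6*(28²)) - 763612 = (⅙)*(895 - 1*784*(1 - 1790*784 + 2*784²))/784 - 763612 = (⅙)*(1/784)*(895 - 1*784*(1 - 1403360 + 2*614656)) - 763612 = (⅙)*(1/784)*(895 - 1*784*(1 - 1403360 + 1229312)) - 763612 = (⅙)*(1/784)*(895 - 1*784*(-174047)) - 763612 = (⅙)*(1/784)*(895 + 136452848) - 763612 = (⅙)*(1/784)*136453743 - 763612 = 45484581/1568 - 763612 = -1151859035/1568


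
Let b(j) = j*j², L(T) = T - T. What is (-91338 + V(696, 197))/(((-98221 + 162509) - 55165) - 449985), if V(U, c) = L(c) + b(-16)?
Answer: 47717/220431 ≈ 0.21647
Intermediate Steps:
L(T) = 0
b(j) = j³
V(U, c) = -4096 (V(U, c) = 0 + (-16)³ = 0 - 4096 = -4096)
(-91338 + V(696, 197))/(((-98221 + 162509) - 55165) - 449985) = (-91338 - 4096)/(((-98221 + 162509) - 55165) - 449985) = -95434/((64288 - 55165) - 449985) = -95434/(9123 - 449985) = -95434/(-440862) = -95434*(-1/440862) = 47717/220431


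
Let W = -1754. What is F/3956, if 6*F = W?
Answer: -877/11868 ≈ -0.073896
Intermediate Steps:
F = -877/3 (F = (1/6)*(-1754) = -877/3 ≈ -292.33)
F/3956 = -877/3/3956 = -877/3*1/3956 = -877/11868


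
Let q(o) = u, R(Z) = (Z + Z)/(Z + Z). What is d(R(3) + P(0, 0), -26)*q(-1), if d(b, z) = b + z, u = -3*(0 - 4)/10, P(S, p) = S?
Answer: -30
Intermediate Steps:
R(Z) = 1 (R(Z) = (2*Z)/((2*Z)) = (2*Z)*(1/(2*Z)) = 1)
u = 6/5 (u = -3*(-4)*(⅒) = 12*(⅒) = 6/5 ≈ 1.2000)
q(o) = 6/5
d(R(3) + P(0, 0), -26)*q(-1) = ((1 + 0) - 26)*(6/5) = (1 - 26)*(6/5) = -25*6/5 = -30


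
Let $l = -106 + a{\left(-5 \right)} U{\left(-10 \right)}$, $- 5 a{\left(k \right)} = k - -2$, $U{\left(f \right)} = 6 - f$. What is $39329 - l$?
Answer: $\frac{197127}{5} \approx 39425.0$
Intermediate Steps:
$a{\left(k \right)} = - \frac{2}{5} - \frac{k}{5}$ ($a{\left(k \right)} = - \frac{k - -2}{5} = - \frac{k + 2}{5} = - \frac{2 + k}{5} = - \frac{2}{5} - \frac{k}{5}$)
$l = - \frac{482}{5}$ ($l = -106 + \left(- \frac{2}{5} - -1\right) \left(6 - -10\right) = -106 + \left(- \frac{2}{5} + 1\right) \left(6 + 10\right) = -106 + \frac{3}{5} \cdot 16 = -106 + \frac{48}{5} = - \frac{482}{5} \approx -96.4$)
$39329 - l = 39329 - - \frac{482}{5} = 39329 + \frac{482}{5} = \frac{197127}{5}$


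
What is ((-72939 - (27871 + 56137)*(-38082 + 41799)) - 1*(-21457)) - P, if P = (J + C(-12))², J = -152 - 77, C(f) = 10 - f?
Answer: -312352067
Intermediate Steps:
J = -229
P = 42849 (P = (-229 + (10 - 1*(-12)))² = (-229 + (10 + 12))² = (-229 + 22)² = (-207)² = 42849)
((-72939 - (27871 + 56137)*(-38082 + 41799)) - 1*(-21457)) - P = ((-72939 - (27871 + 56137)*(-38082 + 41799)) - 1*(-21457)) - 1*42849 = ((-72939 - 84008*3717) + 21457) - 42849 = ((-72939 - 1*312257736) + 21457) - 42849 = ((-72939 - 312257736) + 21457) - 42849 = (-312330675 + 21457) - 42849 = -312309218 - 42849 = -312352067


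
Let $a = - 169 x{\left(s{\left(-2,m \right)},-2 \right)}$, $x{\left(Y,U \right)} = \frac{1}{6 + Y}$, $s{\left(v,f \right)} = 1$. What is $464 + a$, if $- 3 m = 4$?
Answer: $\frac{3079}{7} \approx 439.86$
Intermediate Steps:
$m = - \frac{4}{3}$ ($m = \left(- \frac{1}{3}\right) 4 = - \frac{4}{3} \approx -1.3333$)
$a = - \frac{169}{7}$ ($a = - \frac{169}{6 + 1} = - \frac{169}{7} \approx -24.143$)
$464 + a = 464 - \frac{169}{7} = \frac{3079}{7}$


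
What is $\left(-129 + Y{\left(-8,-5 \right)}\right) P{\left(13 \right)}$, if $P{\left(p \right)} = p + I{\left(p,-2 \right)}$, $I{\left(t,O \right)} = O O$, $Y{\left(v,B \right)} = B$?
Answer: $-2278$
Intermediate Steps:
$I{\left(t,O \right)} = O^{2}$
$P{\left(p \right)} = 4 + p$ ($P{\left(p \right)} = p + \left(-2\right)^{2} = p + 4 = 4 + p$)
$\left(-129 + Y{\left(-8,-5 \right)}\right) P{\left(13 \right)} = \left(-129 - 5\right) \left(4 + 13\right) = \left(-134\right) 17 = -2278$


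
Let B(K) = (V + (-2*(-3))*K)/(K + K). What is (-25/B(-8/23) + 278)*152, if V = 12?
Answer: 127568/3 ≈ 42523.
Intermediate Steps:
B(K) = (12 + 6*K)/(2*K) (B(K) = (12 + (-2*(-3))*K)/(K + K) = (12 + 6*K)/((2*K)) = (12 + 6*K)*(1/(2*K)) = (12 + 6*K)/(2*K))
(-25/B(-8/23) + 278)*152 = (-25/(3 + 6/((-8/23))) + 278)*152 = (-25/(3 + 6/((-8*1/23))) + 278)*152 = (-25/(3 + 6/(-8/23)) + 278)*152 = (-25/(3 + 6*(-23/8)) + 278)*152 = (-25/(3 - 69/4) + 278)*152 = (-25/(-57/4) + 278)*152 = (-25*(-4/57) + 278)*152 = (100/57 + 278)*152 = (15946/57)*152 = 127568/3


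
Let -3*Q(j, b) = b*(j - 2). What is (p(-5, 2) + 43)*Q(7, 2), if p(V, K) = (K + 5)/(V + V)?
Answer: -141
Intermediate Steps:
p(V, K) = (5 + K)/(2*V) (p(V, K) = (5 + K)/((2*V)) = (5 + K)*(1/(2*V)) = (5 + K)/(2*V))
Q(j, b) = -b*(-2 + j)/3 (Q(j, b) = -b*(j - 2)/3 = -b*(-2 + j)/3)
(p(-5, 2) + 43)*Q(7, 2) = ((1/2)*(5 + 2)/(-5) + 43)*((1/3)*2*(2 - 1*7)) = ((1/2)*(-1/5)*7 + 43)*((1/3)*2*(2 - 7)) = (-7/10 + 43)*((1/3)*2*(-5)) = (423/10)*(-10/3) = -141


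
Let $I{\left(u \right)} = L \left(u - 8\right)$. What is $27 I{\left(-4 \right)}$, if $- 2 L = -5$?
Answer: $-810$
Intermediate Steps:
$L = \frac{5}{2}$ ($L = \left(- \frac{1}{2}\right) \left(-5\right) = \frac{5}{2} \approx 2.5$)
$I{\left(u \right)} = -20 + \frac{5 u}{2}$ ($I{\left(u \right)} = \frac{5 \left(u - 8\right)}{2} = \frac{5 \left(-8 + u\right)}{2} = -20 + \frac{5 u}{2}$)
$27 I{\left(-4 \right)} = 27 \left(-20 + \frac{5}{2} \left(-4\right)\right) = 27 \left(-20 - 10\right) = 27 \left(-30\right) = -810$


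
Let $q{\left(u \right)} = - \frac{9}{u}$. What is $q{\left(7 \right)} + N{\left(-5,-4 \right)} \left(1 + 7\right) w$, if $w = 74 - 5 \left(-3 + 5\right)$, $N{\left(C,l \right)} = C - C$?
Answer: $- \frac{9}{7} \approx -1.2857$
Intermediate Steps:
$N{\left(C,l \right)} = 0$
$w = 64$ ($w = 74 - 10 = 64$)
$q{\left(7 \right)} + N{\left(-5,-4 \right)} \left(1 + 7\right) w = - \frac{9}{7} + 0 \left(1 + 7\right) 64 = \left(-9\right) \frac{1}{7} + 0 \cdot 8 \cdot 64 = - \frac{9}{7} + 0 \cdot 64 = - \frac{9}{7} + 0 = - \frac{9}{7}$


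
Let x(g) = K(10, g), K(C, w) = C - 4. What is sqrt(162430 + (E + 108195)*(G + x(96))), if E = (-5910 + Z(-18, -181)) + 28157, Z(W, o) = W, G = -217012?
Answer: I*sqrt(28302628114) ≈ 1.6823e+5*I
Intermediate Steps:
K(C, w) = -4 + C
x(g) = 6 (x(g) = -4 + 10 = 6)
E = 22229 (E = (-5910 - 18) + 28157 = -5928 + 28157 = 22229)
sqrt(162430 + (E + 108195)*(G + x(96))) = sqrt(162430 + (22229 + 108195)*(-217012 + 6)) = sqrt(162430 + 130424*(-217006)) = sqrt(162430 - 28302790544) = sqrt(-28302628114) = I*sqrt(28302628114)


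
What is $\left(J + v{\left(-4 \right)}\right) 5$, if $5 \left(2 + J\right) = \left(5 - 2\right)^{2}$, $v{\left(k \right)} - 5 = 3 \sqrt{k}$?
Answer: $24 + 30 i \approx 24.0 + 30.0 i$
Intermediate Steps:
$v{\left(k \right)} = 5 + 3 \sqrt{k}$
$J = - \frac{1}{5}$ ($J = -2 + \frac{\left(5 - 2\right)^{2}}{5} = -2 + \frac{3^{2}}{5} = -2 + \frac{1}{5} \cdot 9 = -2 + \frac{9}{5} = - \frac{1}{5} \approx -0.2$)
$\left(J + v{\left(-4 \right)}\right) 5 = \left(- \frac{1}{5} + \left(5 + 3 \sqrt{-4}\right)\right) 5 = \left(- \frac{1}{5} + \left(5 + 3 \cdot 2 i\right)\right) 5 = \left(- \frac{1}{5} + \left(5 + 6 i\right)\right) 5 = \left(\frac{24}{5} + 6 i\right) 5 = 24 + 30 i$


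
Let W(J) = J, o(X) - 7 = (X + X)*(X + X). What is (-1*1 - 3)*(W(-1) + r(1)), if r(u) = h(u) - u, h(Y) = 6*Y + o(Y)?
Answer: -60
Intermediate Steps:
o(X) = 7 + 4*X² (o(X) = 7 + (X + X)*(X + X) = 7 + (2*X)*(2*X) = 7 + 4*X²)
h(Y) = 7 + 4*Y² + 6*Y (h(Y) = 6*Y + (7 + 4*Y²) = 7 + 4*Y² + 6*Y)
r(u) = 7 + 4*u² + 5*u (r(u) = (7 + 4*u² + 6*u) - u = 7 + 4*u² + 5*u)
(-1*1 - 3)*(W(-1) + r(1)) = (-1*1 - 3)*(-1 + (7 + 4*1² + 5*1)) = (-1 - 3)*(-1 + (7 + 4*1 + 5)) = -4*(-1 + (7 + 4 + 5)) = -4*(-1 + 16) = -4*15 = -60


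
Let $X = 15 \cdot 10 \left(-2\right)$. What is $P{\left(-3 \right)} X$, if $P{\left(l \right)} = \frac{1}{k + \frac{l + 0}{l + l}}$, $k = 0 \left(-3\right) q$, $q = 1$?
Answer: $-600$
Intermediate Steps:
$k = 0$ ($k = 0 \left(-3\right) 1 = 0 \cdot 1 = 0$)
$P{\left(l \right)} = 2$ ($P{\left(l \right)} = \frac{1}{0 + \frac{l + 0}{l + l}} = \frac{1}{0 + \frac{l}{2 l}} = \frac{1}{0 + l \frac{1}{2 l}} = \frac{1}{0 + \frac{1}{2}} = \frac{1}{\frac{1}{2}} = 2$)
$X = -300$ ($X = 150 \left(-2\right) = -300$)
$P{\left(-3 \right)} X = 2 \left(-300\right) = -600$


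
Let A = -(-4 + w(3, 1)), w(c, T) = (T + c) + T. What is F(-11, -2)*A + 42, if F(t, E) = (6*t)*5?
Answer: 372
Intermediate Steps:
F(t, E) = 30*t
w(c, T) = c + 2*T
A = -1 (A = -(-4 + (3 + 2*1)) = -(-4 + (3 + 2)) = -(-4 + 5) = -1*1 = -1)
F(-11, -2)*A + 42 = (30*(-11))*(-1) + 42 = -330*(-1) + 42 = 330 + 42 = 372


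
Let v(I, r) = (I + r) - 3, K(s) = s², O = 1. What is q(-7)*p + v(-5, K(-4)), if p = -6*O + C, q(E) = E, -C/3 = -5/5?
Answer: 29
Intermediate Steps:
C = 3 (C = -(-15)/5 = -3*(-1) = 3)
v(I, r) = -3 + I + r
p = -3 (p = -6*1 + 3 = -6 + 3 = -3)
q(-7)*p + v(-5, K(-4)) = -7*(-3) + (-3 - 5 + (-4)²) = 21 + (-3 - 5 + 16) = 21 + 8 = 29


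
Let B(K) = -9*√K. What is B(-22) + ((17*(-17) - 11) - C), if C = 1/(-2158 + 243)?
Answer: -574499/1915 - 9*I*√22 ≈ -300.0 - 42.214*I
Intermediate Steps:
C = -1/1915 (C = 1/(-1915) = -1/1915 ≈ -0.00052219)
B(-22) + ((17*(-17) - 11) - C) = -9*I*√22 + ((17*(-17) - 11) - 1*(-1/1915)) = -9*I*√22 + ((-289 - 11) + 1/1915) = -9*I*√22 + (-300 + 1/1915) = -9*I*√22 - 574499/1915 = -574499/1915 - 9*I*√22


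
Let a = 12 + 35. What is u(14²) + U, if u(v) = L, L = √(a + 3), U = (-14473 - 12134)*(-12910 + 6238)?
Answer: 177521904 + 5*√2 ≈ 1.7752e+8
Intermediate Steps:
U = 177521904 (U = -26607*(-6672) = 177521904)
a = 47
L = 5*√2 (L = √(47 + 3) = √50 = 5*√2 ≈ 7.0711)
u(v) = 5*√2
u(14²) + U = 5*√2 + 177521904 = 177521904 + 5*√2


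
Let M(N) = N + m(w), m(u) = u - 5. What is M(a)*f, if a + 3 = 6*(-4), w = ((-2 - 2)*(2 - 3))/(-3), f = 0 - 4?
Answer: 400/3 ≈ 133.33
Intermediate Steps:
f = -4
w = -4/3 (w = -4*(-1)*(-⅓) = 4*(-⅓) = -4/3 ≈ -1.3333)
m(u) = -5 + u
a = -27 (a = -3 + 6*(-4) = -3 - 24 = -27)
M(N) = -19/3 + N (M(N) = N + (-5 - 4/3) = N - 19/3 = -19/3 + N)
M(a)*f = (-19/3 - 27)*(-4) = -100/3*(-4) = 400/3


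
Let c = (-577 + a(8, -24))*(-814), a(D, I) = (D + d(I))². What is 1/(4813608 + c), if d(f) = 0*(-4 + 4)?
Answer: 1/5231190 ≈ 1.9116e-7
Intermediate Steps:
d(f) = 0 (d(f) = 0*0 = 0)
a(D, I) = D² (a(D, I) = (D + 0)² = D²)
c = 417582 (c = (-577 + 8²)*(-814) = (-577 + 64)*(-814) = -513*(-814) = 417582)
1/(4813608 + c) = 1/(4813608 + 417582) = 1/5231190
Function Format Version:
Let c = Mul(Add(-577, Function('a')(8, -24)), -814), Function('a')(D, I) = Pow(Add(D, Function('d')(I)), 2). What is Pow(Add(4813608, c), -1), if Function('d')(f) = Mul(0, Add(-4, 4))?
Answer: Rational(1, 5231190) ≈ 1.9116e-7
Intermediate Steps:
Function('d')(f) = 0 (Function('d')(f) = Mul(0, 0) = 0)
Function('a')(D, I) = Pow(D, 2) (Function('a')(D, I) = Pow(Add(D, 0), 2) = Pow(D, 2))
c = 417582 (c = Mul(Add(-577, Pow(8, 2)), -814) = Mul(Add(-577, 64), -814) = Mul(-513, -814) = 417582)
Pow(Add(4813608, c), -1) = Pow(Add(4813608, 417582), -1) = Pow(5231190, -1) = Rational(1, 5231190)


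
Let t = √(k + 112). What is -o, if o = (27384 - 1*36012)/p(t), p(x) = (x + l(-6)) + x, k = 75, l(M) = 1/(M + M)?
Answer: 103536/107711 + 2484864*√187/107711 ≈ 316.44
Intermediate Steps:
l(M) = 1/(2*M)
t = √187 (t = √(75 + 112) = √187 ≈ 13.675)
p(x) = -1/12 + 2*x (p(x) = (x + (½)/(-6)) + x = (x + (½)*(-⅙)) + x = (x - 1/12) + x = (-1/12 + x) + x = -1/12 + 2*x)
o = -8628/(-1/12 + 2*√187) (o = (27384 - 1*36012)/(-1/12 + 2*√187) = (27384 - 36012)/(-1/12 + 2*√187) = -8628/(-1/12 + 2*√187) ≈ -316.44)
-o = -(-103536/107711 - 2484864*√187/107711) = 103536/107711 + 2484864*√187/107711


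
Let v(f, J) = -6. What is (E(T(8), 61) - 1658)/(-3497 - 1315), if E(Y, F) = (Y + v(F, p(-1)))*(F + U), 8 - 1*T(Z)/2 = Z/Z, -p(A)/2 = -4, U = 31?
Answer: 461/2406 ≈ 0.19160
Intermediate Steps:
p(A) = 8 (p(A) = -2*(-4) = 8)
T(Z) = 14 (T(Z) = 16 - 2*Z/Z = 16 - 2*1 = 16 - 2 = 14)
E(Y, F) = (-6 + Y)*(31 + F) (E(Y, F) = (Y - 6)*(F + 31) = (-6 + Y)*(31 + F))
(E(T(8), 61) - 1658)/(-3497 - 1315) = ((-186 - 6*61 + 31*14 + 61*14) - 1658)/(-3497 - 1315) = ((-186 - 366 + 434 + 854) - 1658)/(-4812) = (736 - 1658)*(-1/4812) = -922*(-1/4812) = 461/2406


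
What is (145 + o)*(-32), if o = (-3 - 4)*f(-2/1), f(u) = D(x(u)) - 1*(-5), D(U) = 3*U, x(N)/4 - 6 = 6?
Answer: 28736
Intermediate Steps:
x(N) = 48 (x(N) = 24 + 4*6 = 24 + 24 = 48)
f(u) = 149 (f(u) = 3*48 - 1*(-5) = 144 + 5 = 149)
o = -1043 (o = (-3 - 4)*149 = -7*149 = -1043)
(145 + o)*(-32) = (145 - 1043)*(-32) = -898*(-32) = 28736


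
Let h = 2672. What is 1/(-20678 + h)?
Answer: -1/18006 ≈ -5.5537e-5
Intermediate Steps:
1/(-20678 + h) = 1/(-20678 + 2672) = 1/(-18006) = -1/18006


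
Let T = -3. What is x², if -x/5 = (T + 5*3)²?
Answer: 518400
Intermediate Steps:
x = -720 (x = -5*(-3 + 5*3)² = -5*(-3 + 15)² = -5*12² = -5*144 = -720)
x² = (-720)² = 518400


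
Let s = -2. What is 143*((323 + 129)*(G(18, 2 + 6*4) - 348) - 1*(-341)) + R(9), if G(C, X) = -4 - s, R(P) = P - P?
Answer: -22573837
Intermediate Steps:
R(P) = 0
G(C, X) = -2 (G(C, X) = -4 - 1*(-2) = -4 + 2 = -2)
143*((323 + 129)*(G(18, 2 + 6*4) - 348) - 1*(-341)) + R(9) = 143*((323 + 129)*(-2 - 348) - 1*(-341)) + 0 = 143*(452*(-350) + 341) + 0 = 143*(-158200 + 341) + 0 = 143*(-157859) + 0 = -22573837 + 0 = -22573837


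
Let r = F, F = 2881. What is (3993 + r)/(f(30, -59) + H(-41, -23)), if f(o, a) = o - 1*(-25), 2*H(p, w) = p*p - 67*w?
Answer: 491/119 ≈ 4.1261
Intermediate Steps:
H(p, w) = p²/2 - 67*w/2 (H(p, w) = (p*p - 67*w)/2 = (p² - 67*w)/2 = p²/2 - 67*w/2)
f(o, a) = 25 + o (f(o, a) = o + 25 = 25 + o)
r = 2881
(3993 + r)/(f(30, -59) + H(-41, -23)) = (3993 + 2881)/((25 + 30) + ((½)*(-41)² - 67/2*(-23))) = 6874/(55 + ((½)*1681 + 1541/2)) = 6874/(55 + (1681/2 + 1541/2)) = 6874/(55 + 1611) = 6874/1666 = 6874*(1/1666) = 491/119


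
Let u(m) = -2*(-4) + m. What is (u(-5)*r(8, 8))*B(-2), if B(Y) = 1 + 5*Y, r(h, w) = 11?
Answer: -297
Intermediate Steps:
u(m) = 8 + m
(u(-5)*r(8, 8))*B(-2) = ((8 - 5)*11)*(1 + 5*(-2)) = (3*11)*(1 - 10) = 33*(-9) = -297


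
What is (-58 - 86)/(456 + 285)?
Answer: -48/247 ≈ -0.19433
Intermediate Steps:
(-58 - 86)/(456 + 285) = -144/741 = -144*1/741 = -48/247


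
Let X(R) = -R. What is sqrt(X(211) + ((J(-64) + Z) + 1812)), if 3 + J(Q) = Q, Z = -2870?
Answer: 2*I*sqrt(334) ≈ 36.551*I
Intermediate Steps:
J(Q) = -3 + Q
sqrt(X(211) + ((J(-64) + Z) + 1812)) = sqrt(-1*211 + (((-3 - 64) - 2870) + 1812)) = sqrt(-211 + ((-67 - 2870) + 1812)) = sqrt(-211 + (-2937 + 1812)) = sqrt(-211 - 1125) = sqrt(-1336) = 2*I*sqrt(334)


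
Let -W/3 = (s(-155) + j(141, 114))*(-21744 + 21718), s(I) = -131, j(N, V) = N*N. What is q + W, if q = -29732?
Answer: 1510768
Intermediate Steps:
j(N, V) = N**2
W = 1540500 (W = -3*(-131 + 141**2)*(-21744 + 21718) = -3*(-131 + 19881)*(-26) = -59250*(-26) = -3*(-513500) = 1540500)
q + W = -29732 + 1540500 = 1510768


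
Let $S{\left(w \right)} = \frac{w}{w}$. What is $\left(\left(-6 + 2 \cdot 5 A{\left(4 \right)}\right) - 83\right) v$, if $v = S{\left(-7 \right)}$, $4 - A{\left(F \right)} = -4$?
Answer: $-9$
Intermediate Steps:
$S{\left(w \right)} = 1$
$A{\left(F \right)} = 8$ ($A{\left(F \right)} = 4 - -4 = 4 + 4 = 8$)
$v = 1$
$\left(\left(-6 + 2 \cdot 5 A{\left(4 \right)}\right) - 83\right) v = \left(\left(-6 + 2 \cdot 5 \cdot 8\right) - 83\right) 1 = \left(\left(-6 + 10 \cdot 8\right) - 83\right) 1 = \left(\left(-6 + 80\right) - 83\right) 1 = \left(74 - 83\right) 1 = \left(-9\right) 1 = -9$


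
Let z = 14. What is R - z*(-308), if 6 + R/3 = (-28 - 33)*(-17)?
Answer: 7405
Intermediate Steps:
R = 3093 (R = -18 + 3*((-28 - 33)*(-17)) = -18 + 3*(-61*(-17)) = -18 + 3*1037 = -18 + 3111 = 3093)
R - z*(-308) = 3093 - 14*(-308) = 3093 - 1*(-4312) = 3093 + 4312 = 7405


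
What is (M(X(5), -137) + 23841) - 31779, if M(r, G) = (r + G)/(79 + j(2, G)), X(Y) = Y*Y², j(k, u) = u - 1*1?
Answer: -468330/59 ≈ -7937.8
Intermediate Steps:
j(k, u) = -1 + u (j(k, u) = u - 1 = -1 + u)
X(Y) = Y³
M(r, G) = (G + r)/(78 + G) (M(r, G) = (r + G)/(79 + (-1 + G)) = (G + r)/(78 + G))
(M(X(5), -137) + 23841) - 31779 = ((-137 + 5³)/(78 - 137) + 23841) - 31779 = ((-137 + 125)/(-59) + 23841) - 31779 = (-1/59*(-12) + 23841) - 31779 = (12/59 + 23841) - 31779 = 1406631/59 - 31779 = -468330/59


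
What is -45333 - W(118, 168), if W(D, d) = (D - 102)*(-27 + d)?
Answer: -47589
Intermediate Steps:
W(D, d) = (-102 + D)*(-27 + d)
-45333 - W(118, 168) = -45333 - (2754 - 102*168 - 27*118 + 118*168) = -45333 - (2754 - 17136 - 3186 + 19824) = -45333 - 1*2256 = -45333 - 2256 = -47589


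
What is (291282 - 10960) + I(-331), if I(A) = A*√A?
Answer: 280322 - 331*I*√331 ≈ 2.8032e+5 - 6022.0*I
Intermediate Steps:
I(A) = A^(3/2)
(291282 - 10960) + I(-331) = (291282 - 10960) + (-331)^(3/2) = 280322 - 331*I*√331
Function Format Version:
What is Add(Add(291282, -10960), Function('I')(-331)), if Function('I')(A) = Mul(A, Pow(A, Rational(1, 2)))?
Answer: Add(280322, Mul(-331, I, Pow(331, Rational(1, 2)))) ≈ Add(2.8032e+5, Mul(-6022.0, I))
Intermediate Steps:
Function('I')(A) = Pow(A, Rational(3, 2))
Add(Add(291282, -10960), Function('I')(-331)) = Add(Add(291282, -10960), Pow(-331, Rational(3, 2))) = Add(280322, Mul(-331, I, Pow(331, Rational(1, 2))))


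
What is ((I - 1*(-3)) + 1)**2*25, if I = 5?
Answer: 2025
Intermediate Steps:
((I - 1*(-3)) + 1)**2*25 = ((5 - 1*(-3)) + 1)**2*25 = ((5 + 3) + 1)**2*25 = (8 + 1)**2*25 = 9**2*25 = 81*25 = 2025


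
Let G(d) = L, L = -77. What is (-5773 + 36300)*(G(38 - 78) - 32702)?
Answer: -1000644533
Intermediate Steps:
G(d) = -77
(-5773 + 36300)*(G(38 - 78) - 32702) = (-5773 + 36300)*(-77 - 32702) = 30527*(-32779) = -1000644533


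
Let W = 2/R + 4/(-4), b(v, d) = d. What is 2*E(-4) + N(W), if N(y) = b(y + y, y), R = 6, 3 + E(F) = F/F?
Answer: -14/3 ≈ -4.6667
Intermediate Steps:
E(F) = -2 (E(F) = -3 + F/F = -3 + 1 = -2)
W = -⅔ (W = 2/6 + 4/(-4) = 2*(⅙) + 4*(-¼) = ⅓ - 1 = -⅔ ≈ -0.66667)
N(y) = y
2*E(-4) + N(W) = 2*(-2) - ⅔ = -4 - ⅔ = -14/3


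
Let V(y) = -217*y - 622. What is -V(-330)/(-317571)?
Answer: 70988/317571 ≈ 0.22353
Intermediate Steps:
V(y) = -622 - 217*y
-V(-330)/(-317571) = -(-622 - 217*(-330))/(-317571) = -(-622 + 71610)*(-1/317571) = -1*70988*(-1/317571) = -70988*(-1/317571) = 70988/317571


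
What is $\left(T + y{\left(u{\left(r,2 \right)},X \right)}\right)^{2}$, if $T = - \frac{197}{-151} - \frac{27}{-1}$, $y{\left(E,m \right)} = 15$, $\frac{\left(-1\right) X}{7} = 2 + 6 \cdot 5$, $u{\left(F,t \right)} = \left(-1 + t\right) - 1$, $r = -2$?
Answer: $\frac{42758521}{22801} \approx 1875.3$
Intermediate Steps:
$u{\left(F,t \right)} = -2 + t$
$X = -224$ ($X = - 7 \left(2 + 6 \cdot 5\right) = - 7 \left(2 + 30\right) = \left(-7\right) 32 = -224$)
$T = \frac{4274}{151}$ ($T = \left(-197\right) \left(- \frac{1}{151}\right) - -27 = \frac{197}{151} + 27 = \frac{4274}{151} \approx 28.305$)
$\left(T + y{\left(u{\left(r,2 \right)},X \right)}\right)^{2} = \left(\frac{4274}{151} + 15\right)^{2} = \left(\frac{6539}{151}\right)^{2} = \frac{42758521}{22801}$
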